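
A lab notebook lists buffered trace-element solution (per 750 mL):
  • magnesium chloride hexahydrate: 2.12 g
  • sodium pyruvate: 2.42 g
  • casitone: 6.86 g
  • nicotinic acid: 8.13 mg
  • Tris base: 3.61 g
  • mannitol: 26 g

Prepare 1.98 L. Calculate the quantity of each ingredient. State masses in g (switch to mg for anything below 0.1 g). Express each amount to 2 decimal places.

magnesium chloride hexahydrate 5.60 g; sodium pyruvate 6.39 g; casitone 18.11 g; nicotinic acid 21.46 mg; Tris base 9.53 g; mannitol 68.64 g

Scale factor = 1980 mL / 750 mL = 2.64.
magnesium chloride hexahydrate: 2.12 g × (1980 mL / 750 mL) = 5.60 g
sodium pyruvate: 2.42 g × (1980 mL / 750 mL) = 6.39 g
casitone: 6.86 g × (1980 mL / 750 mL) = 18.11 g
nicotinic acid: 8.13 mg × (1980 mL / 750 mL) = 21.46 mg
Tris base: 3.61 g × (1980 mL / 750 mL) = 9.53 g
mannitol: 26 g × (1980 mL / 750 mL) = 68.64 g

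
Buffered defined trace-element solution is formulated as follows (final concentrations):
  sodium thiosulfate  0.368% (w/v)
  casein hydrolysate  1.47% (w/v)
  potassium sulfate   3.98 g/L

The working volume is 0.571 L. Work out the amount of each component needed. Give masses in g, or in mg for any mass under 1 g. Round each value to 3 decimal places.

Scale factor relative to 1 L: 0.571.
sodium thiosulfate: 0.368 g per 100 mL × 571 mL ÷ 100 = 2.101 g
casein hydrolysate: 1.47% w/v = 14.7 g/L → 14.7 × 0.571 L = 8.394 g
potassium sulfate: 3.98 g/L × 0.571 L = 2.273 g

sodium thiosulfate 2.101 g; casein hydrolysate 8.394 g; potassium sulfate 2.273 g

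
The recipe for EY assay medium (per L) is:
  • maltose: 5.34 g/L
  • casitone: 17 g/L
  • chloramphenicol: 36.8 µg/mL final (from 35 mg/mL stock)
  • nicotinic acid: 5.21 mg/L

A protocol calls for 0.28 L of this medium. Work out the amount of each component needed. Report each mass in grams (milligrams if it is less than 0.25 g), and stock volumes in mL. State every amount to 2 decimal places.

maltose 1.50 g; casitone 4.76 g; chloramphenicol 0.29 mL; nicotinic acid 1.46 mg

Working volume: 0.28 L.
maltose: 5.34 g/L × 0.28 L = 1.50 g
casitone: 17 g/L × 0.28 L = 4.76 g
chloramphenicol: C1V1 = C2V2 → 36.8 µg/mL × 280 mL ÷ 35000 µg/mL = 0.29 mL
nicotinic acid: 5.21 mg/L × 0.28 L = 1.46 mg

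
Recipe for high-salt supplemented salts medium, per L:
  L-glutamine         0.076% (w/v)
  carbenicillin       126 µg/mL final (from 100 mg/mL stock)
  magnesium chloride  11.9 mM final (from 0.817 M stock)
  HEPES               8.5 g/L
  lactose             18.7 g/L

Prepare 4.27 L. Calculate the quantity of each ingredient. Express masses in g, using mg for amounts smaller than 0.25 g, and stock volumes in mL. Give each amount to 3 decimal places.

Working volume: 4.27 L.
L-glutamine: 0.076% w/v = 0.76 g/L → 0.76 × 4.27 L = 3.245 g
carbenicillin: dilute stock: 126 µg/mL × 4270 mL ÷ 100000 µg/mL = 5.380 mL
magnesium chloride: dilute stock: 11.9 mM × 4270 mL ÷ 817 mM = 62.195 mL
HEPES: 8.5 g/L × 4.27 L = 36.295 g
lactose: 18.7 g/L × 4.27 L = 79.849 g

L-glutamine 3.245 g; carbenicillin 5.380 mL; magnesium chloride 62.195 mL; HEPES 36.295 g; lactose 79.849 g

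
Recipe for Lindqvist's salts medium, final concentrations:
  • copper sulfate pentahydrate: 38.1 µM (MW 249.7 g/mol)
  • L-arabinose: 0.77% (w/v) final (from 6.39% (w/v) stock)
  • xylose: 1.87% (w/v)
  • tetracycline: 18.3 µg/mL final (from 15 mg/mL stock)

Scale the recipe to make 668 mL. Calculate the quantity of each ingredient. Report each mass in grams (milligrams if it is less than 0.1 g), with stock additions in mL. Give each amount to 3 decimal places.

copper sulfate pentahydrate 6.355 mg; L-arabinose 80.495 mL; xylose 12.492 g; tetracycline 0.815 mL

Scale factor relative to 1 L: 0.668.
copper sulfate pentahydrate: 38.1 µmol/L × 249.7 g/mol × 0.668 L ÷ 1000 = 6.355 mg
L-arabinose: dilute stock: 0.77% ÷ 6.39% × 668 mL = 80.495 mL
xylose: 1.87 g per 100 mL × 668 mL ÷ 100 = 12.492 g
tetracycline: C1V1 = C2V2 → 18.3 µg/mL × 668 mL ÷ 15000 µg/mL = 0.815 mL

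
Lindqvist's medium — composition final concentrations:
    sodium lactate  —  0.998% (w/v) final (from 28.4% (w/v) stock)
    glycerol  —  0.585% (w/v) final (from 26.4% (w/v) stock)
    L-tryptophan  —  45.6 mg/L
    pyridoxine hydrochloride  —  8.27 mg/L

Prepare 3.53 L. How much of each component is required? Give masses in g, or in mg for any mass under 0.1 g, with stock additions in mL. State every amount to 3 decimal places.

Scale factor relative to 1 L: 3.53.
sodium lactate: V = C2·V2/C1 = 0.998% ÷ 28.4% × 3530 mL = 124.047 mL
glycerol: dilute stock: 0.585% ÷ 26.4% × 3530 mL = 78.222 mL
L-tryptophan: 45.6 mg/L × 3.53 L = 160.968 mg = 0.161 g
pyridoxine hydrochloride: 8.27 mg/L × 3.53 L = 29.193 mg

sodium lactate 124.047 mL; glycerol 78.222 mL; L-tryptophan 0.161 g; pyridoxine hydrochloride 29.193 mg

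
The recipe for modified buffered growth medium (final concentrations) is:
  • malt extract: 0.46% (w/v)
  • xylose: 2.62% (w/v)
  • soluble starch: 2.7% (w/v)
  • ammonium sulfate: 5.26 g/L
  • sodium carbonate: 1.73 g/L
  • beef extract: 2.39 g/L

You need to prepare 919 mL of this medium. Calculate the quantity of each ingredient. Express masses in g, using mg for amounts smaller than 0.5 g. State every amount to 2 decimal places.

malt extract 4.23 g; xylose 24.08 g; soluble starch 24.81 g; ammonium sulfate 4.83 g; sodium carbonate 1.59 g; beef extract 2.20 g

Target volume = 919 mL = 0.919 L.
malt extract: 0.46 g per 100 mL × 919 mL ÷ 100 = 4.23 g
xylose: 2.62 g per 100 mL × 919 mL ÷ 100 = 24.08 g
soluble starch: 2.7% w/v = 27 g/L → 27 × 0.919 L = 24.81 g
ammonium sulfate: 5.26 g/L × 0.919 L = 4.83 g
sodium carbonate: 1.73 g/L × 0.919 L = 1.59 g
beef extract: 2.39 g/L × 0.919 L = 2.20 g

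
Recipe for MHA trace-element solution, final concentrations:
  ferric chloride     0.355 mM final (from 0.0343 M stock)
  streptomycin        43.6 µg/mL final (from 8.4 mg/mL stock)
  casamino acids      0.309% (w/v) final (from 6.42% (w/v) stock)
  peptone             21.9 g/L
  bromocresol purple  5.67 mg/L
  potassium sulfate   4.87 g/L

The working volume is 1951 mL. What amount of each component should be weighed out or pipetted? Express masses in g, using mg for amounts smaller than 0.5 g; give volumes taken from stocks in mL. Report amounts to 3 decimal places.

Working volume: 1951 mL = 1.951 L.
ferric chloride: dilute stock: 0.355 mM × 1951 mL ÷ 34.3 mM = 20.193 mL
streptomycin: dilute stock: 43.6 µg/mL × 1951 mL ÷ 8400 µg/mL = 10.127 mL
casamino acids: dilute stock: 0.309% ÷ 6.42% × 1951 mL = 93.903 mL
peptone: 21.9 g/L × 1.951 L = 42.727 g
bromocresol purple: 5.67 mg/L × 1.951 L = 11.062 mg
potassium sulfate: 4.87 g/L × 1.951 L = 9.501 g

ferric chloride 20.193 mL; streptomycin 10.127 mL; casamino acids 93.903 mL; peptone 42.727 g; bromocresol purple 11.062 mg; potassium sulfate 9.501 g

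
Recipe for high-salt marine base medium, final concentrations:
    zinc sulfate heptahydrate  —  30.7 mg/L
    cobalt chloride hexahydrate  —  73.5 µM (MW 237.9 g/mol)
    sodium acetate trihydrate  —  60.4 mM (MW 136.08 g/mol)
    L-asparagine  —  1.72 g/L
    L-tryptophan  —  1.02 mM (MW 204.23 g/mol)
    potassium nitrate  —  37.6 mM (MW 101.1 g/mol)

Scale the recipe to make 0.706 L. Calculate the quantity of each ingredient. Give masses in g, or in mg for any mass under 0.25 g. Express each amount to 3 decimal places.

zinc sulfate heptahydrate 21.674 mg; cobalt chloride hexahydrate 12.345 mg; sodium acetate trihydrate 5.803 g; L-asparagine 1.214 g; L-tryptophan 147.070 mg; potassium nitrate 2.684 g

Working volume: 0.706 L.
zinc sulfate heptahydrate: 30.7 mg/L × 0.706 L = 21.674 mg
cobalt chloride hexahydrate: 73.5 µmol/L × 237.9 g/mol × 0.706 L ÷ 1000 = 12.345 mg
sodium acetate trihydrate: 60.4 mmol/L × 136.08 g/mol × 0.706 L ÷ 1000 = 5.803 g
L-asparagine: 1.72 g/L × 0.706 L = 1.214 g
L-tryptophan: 1.02 mmol/L × 204.23 mg/mmol × 0.706 L = 147.070 mg
potassium nitrate: 37.6 mmol/L × 101.1 g/mol × 0.706 L ÷ 1000 = 2.684 g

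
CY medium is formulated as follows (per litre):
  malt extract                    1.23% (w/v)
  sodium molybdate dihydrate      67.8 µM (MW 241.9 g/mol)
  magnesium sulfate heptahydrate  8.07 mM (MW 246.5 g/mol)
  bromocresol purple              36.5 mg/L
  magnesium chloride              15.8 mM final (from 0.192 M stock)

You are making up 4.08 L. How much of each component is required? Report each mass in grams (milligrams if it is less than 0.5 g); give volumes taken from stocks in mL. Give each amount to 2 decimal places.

malt extract 50.18 g; sodium molybdate dihydrate 66.92 mg; magnesium sulfate heptahydrate 8.12 g; bromocresol purple 148.92 mg; magnesium chloride 335.75 mL

Scale factor relative to 1 L: 4.08.
malt extract: 1.23% w/v = 12.3 g/L → 12.3 × 4.08 L = 50.18 g
sodium molybdate dihydrate: 67.8 µmol/L × 241.9 g/mol × 4.08 L ÷ 1000 = 66.92 mg
magnesium sulfate heptahydrate: 8.07 mmol/L × 246.5 g/mol × 4.08 L ÷ 1000 = 8.12 g
bromocresol purple: 36.5 mg/L × 4.08 L = 148.92 mg
magnesium chloride: dilute stock: 15.8 mM × 4080 mL ÷ 192 mM = 335.75 mL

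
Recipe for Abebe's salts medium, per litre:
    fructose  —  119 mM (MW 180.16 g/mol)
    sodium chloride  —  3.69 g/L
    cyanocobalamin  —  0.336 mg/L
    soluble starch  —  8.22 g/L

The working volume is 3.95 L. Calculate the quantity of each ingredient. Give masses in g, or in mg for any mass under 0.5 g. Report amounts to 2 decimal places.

fructose 84.68 g; sodium chloride 14.58 g; cyanocobalamin 1.33 mg; soluble starch 32.47 g

Working volume: 3.95 L.
fructose: 119 mmol/L × 180.16 g/mol × 3.95 L ÷ 1000 = 84.68 g
sodium chloride: 3.69 g/L × 3.95 L = 14.58 g
cyanocobalamin: 0.336 mg/L × 3.95 L = 1.33 mg
soluble starch: 8.22 g/L × 3.95 L = 32.47 g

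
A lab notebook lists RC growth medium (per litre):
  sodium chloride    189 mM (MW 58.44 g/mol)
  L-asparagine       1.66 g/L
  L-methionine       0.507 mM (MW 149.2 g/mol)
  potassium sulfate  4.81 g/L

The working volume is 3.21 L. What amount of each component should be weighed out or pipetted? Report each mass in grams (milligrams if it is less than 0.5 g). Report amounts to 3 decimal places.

sodium chloride 35.455 g; L-asparagine 5.329 g; L-methionine 242.819 mg; potassium sulfate 15.440 g

Working volume: 3.21 L.
sodium chloride: 189 mmol/L × 58.44 g/mol × 3.21 L ÷ 1000 = 35.455 g
L-asparagine: 1.66 g/L × 3.21 L = 5.329 g
L-methionine: 0.507 mmol/L × 149.2 mg/mmol × 3.21 L = 242.819 mg
potassium sulfate: 4.81 g/L × 3.21 L = 15.440 g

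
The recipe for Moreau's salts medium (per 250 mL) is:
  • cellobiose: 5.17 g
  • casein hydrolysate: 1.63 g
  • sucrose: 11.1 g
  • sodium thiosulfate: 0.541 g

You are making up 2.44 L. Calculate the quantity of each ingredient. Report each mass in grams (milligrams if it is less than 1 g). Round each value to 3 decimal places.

cellobiose 50.459 g; casein hydrolysate 15.909 g; sucrose 108.336 g; sodium thiosulfate 5.280 g

Ratio of target to recipe volume: 2440 / 250 = 9.76.
cellobiose: 5.17 g × (2440 mL / 250 mL) = 50.459 g
casein hydrolysate: 1.63 g × (2440 mL / 250 mL) = 15.909 g
sucrose: 11.1 g × (2440 mL / 250 mL) = 108.336 g
sodium thiosulfate: 0.541 g × (2440 mL / 250 mL) = 5.280 g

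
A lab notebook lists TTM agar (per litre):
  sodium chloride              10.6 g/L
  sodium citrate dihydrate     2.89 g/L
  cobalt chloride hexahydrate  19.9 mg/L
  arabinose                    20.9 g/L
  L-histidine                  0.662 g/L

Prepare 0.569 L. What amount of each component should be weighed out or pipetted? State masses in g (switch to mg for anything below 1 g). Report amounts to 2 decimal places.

Working volume: 0.569 L.
sodium chloride: 10.6 g/L × 0.569 L = 6.03 g
sodium citrate dihydrate: 2.89 g/L × 0.569 L = 1.64 g
cobalt chloride hexahydrate: 19.9 mg/L × 0.569 L = 11.32 mg
arabinose: 20.9 g/L × 0.569 L = 11.89 g
L-histidine: 0.662 g/L × 0.569 L = 0.376678 g = 376.68 mg

sodium chloride 6.03 g; sodium citrate dihydrate 1.64 g; cobalt chloride hexahydrate 11.32 mg; arabinose 11.89 g; L-histidine 376.68 mg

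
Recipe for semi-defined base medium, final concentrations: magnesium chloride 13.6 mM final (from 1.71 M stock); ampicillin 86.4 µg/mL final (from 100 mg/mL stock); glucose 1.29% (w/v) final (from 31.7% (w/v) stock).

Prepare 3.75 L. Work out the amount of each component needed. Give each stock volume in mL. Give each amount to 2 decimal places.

magnesium chloride 29.82 mL; ampicillin 3.24 mL; glucose 152.60 mL

Working volume: 3.75 L.
magnesium chloride: V = C2·V2/C1 = 13.6 mM × 3750 mL ÷ 1710 mM = 29.82 mL
ampicillin: C1V1 = C2V2 → 86.4 µg/mL × 3750 mL ÷ 100000 µg/mL = 3.24 mL
glucose: dilute stock: 1.29% ÷ 31.7% × 3750 mL = 152.60 mL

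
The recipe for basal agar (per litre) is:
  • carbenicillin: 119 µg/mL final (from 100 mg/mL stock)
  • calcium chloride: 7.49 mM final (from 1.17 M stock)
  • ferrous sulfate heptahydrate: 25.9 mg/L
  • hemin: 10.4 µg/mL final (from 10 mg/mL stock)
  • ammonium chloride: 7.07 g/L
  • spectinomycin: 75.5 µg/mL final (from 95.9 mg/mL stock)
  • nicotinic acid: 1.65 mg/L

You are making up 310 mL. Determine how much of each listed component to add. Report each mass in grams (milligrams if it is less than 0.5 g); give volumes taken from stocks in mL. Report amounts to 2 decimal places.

Working volume: 310 mL = 0.31 L.
carbenicillin: dilute stock: 119 µg/mL × 310 mL ÷ 100000 µg/mL = 0.37 mL
calcium chloride: V = C2·V2/C1 = 7.49 mM × 310 mL ÷ 1170 mM = 1.98 mL
ferrous sulfate heptahydrate: 25.9 mg/L × 0.31 L = 8.03 mg
hemin: dilute stock: 10.4 µg/mL × 310 mL ÷ 10000 µg/mL = 0.32 mL
ammonium chloride: 7.07 g/L × 0.31 L = 2.19 g
spectinomycin: dilute stock: 75.5 µg/mL × 310 mL ÷ 95900 µg/mL = 0.24 mL
nicotinic acid: 1.65 mg/L × 0.31 L = 0.51 mg

carbenicillin 0.37 mL; calcium chloride 1.98 mL; ferrous sulfate heptahydrate 8.03 mg; hemin 0.32 mL; ammonium chloride 2.19 g; spectinomycin 0.24 mL; nicotinic acid 0.51 mg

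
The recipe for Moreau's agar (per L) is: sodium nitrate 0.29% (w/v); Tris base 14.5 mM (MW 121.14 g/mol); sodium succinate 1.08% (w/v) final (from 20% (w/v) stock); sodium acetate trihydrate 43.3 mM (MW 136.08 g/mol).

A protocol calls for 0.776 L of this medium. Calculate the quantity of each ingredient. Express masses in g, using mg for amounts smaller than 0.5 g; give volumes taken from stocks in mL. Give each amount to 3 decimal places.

Scale factor relative to 1 L: 0.776.
sodium nitrate: 0.29 g per 100 mL × 776 mL ÷ 100 = 2.250 g
Tris base: 14.5 mmol/L × 121.14 g/mol × 0.776 L ÷ 1000 = 1.363 g
sodium succinate: dilute stock: 1.08% ÷ 20% × 776 mL = 41.904 mL
sodium acetate trihydrate: 43.3 mmol/L × 136.08 g/mol × 0.776 L ÷ 1000 = 4.572 g

sodium nitrate 2.250 g; Tris base 1.363 g; sodium succinate 41.904 mL; sodium acetate trihydrate 4.572 g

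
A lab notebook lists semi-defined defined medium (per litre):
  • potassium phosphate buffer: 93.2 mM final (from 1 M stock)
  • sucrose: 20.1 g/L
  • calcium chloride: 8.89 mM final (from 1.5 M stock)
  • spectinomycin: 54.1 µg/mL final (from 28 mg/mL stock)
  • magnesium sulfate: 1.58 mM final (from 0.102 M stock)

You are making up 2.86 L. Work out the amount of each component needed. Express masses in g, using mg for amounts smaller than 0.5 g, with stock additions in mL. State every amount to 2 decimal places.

potassium phosphate buffer 266.55 mL; sucrose 57.49 g; calcium chloride 16.95 mL; spectinomycin 5.53 mL; magnesium sulfate 44.30 mL

Scale factor relative to 1 L: 2.86.
potassium phosphate buffer: dilute stock: 93.2 mM × 2860 mL ÷ 1000 mM = 266.55 mL
sucrose: 20.1 g/L × 2.86 L = 57.49 g
calcium chloride: dilute stock: 8.89 mM × 2860 mL ÷ 1500 mM = 16.95 mL
spectinomycin: V = C2·V2/C1 = 54.1 µg/mL × 2860 mL ÷ 28000 µg/mL = 5.53 mL
magnesium sulfate: dilute stock: 1.58 mM × 2860 mL ÷ 102 mM = 44.30 mL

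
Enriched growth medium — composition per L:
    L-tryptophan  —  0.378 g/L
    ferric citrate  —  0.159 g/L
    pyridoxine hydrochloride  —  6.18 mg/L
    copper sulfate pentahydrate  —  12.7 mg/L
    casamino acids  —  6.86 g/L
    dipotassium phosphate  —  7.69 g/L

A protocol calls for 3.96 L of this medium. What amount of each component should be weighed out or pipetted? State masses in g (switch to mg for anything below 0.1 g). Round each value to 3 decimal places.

L-tryptophan 1.497 g; ferric citrate 0.630 g; pyridoxine hydrochloride 24.473 mg; copper sulfate pentahydrate 50.292 mg; casamino acids 27.166 g; dipotassium phosphate 30.452 g

Scale factor relative to 1 L: 3.96.
L-tryptophan: 0.378 g/L × 3.96 L = 1.497 g
ferric citrate: 0.159 g/L × 3.96 L = 0.630 g
pyridoxine hydrochloride: 6.18 mg/L × 3.96 L = 24.473 mg
copper sulfate pentahydrate: 12.7 mg/L × 3.96 L = 50.292 mg
casamino acids: 6.86 g/L × 3.96 L = 27.166 g
dipotassium phosphate: 7.69 g/L × 3.96 L = 30.452 g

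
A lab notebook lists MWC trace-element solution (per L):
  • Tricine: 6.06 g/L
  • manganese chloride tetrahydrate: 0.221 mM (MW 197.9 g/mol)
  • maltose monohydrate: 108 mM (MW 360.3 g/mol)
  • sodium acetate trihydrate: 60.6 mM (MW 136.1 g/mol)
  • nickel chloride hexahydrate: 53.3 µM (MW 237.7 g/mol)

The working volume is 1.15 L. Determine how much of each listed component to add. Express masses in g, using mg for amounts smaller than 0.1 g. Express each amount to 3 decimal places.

Scale factor relative to 1 L: 1.15.
Tricine: 6.06 g/L × 1.15 L = 6.969 g
manganese chloride tetrahydrate: 0.221 mmol/L × 197.9 mg/mmol × 1.15 L = 50.296 mg
maltose monohydrate: 108 mmol/L × 360.3 g/mol × 1.15 L ÷ 1000 = 44.749 g
sodium acetate trihydrate: 60.6 mmol/L × 136.1 g/mol × 1.15 L ÷ 1000 = 9.485 g
nickel chloride hexahydrate: 53.3 µmol/L × 237.7 g/mol × 1.15 L ÷ 1000 = 14.570 mg

Tricine 6.969 g; manganese chloride tetrahydrate 50.296 mg; maltose monohydrate 44.749 g; sodium acetate trihydrate 9.485 g; nickel chloride hexahydrate 14.570 mg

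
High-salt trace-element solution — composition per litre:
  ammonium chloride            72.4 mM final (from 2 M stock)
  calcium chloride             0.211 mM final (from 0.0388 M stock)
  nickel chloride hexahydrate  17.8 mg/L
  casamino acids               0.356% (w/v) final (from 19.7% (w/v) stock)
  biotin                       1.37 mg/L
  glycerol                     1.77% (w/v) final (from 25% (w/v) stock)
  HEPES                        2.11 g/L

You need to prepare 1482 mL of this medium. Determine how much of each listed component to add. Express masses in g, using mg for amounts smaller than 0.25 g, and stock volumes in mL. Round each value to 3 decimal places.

Target volume = 1482 mL = 1.482 L.
ammonium chloride: C1V1 = C2V2 → 72.4 mM × 1482 mL ÷ 2000 mM = 53.648 mL
calcium chloride: dilute stock: 0.211 mM × 1482 mL ÷ 38.8 mM = 8.059 mL
nickel chloride hexahydrate: 17.8 mg/L × 1.482 L = 26.380 mg
casamino acids: V = C2·V2/C1 = 0.356% ÷ 19.7% × 1482 mL = 26.781 mL
biotin: 1.37 mg/L × 1.482 L = 2.030 mg
glycerol: C1V1 = C2V2 → 1.77% ÷ 25% × 1482 mL = 104.926 mL
HEPES: 2.11 g/L × 1.482 L = 3.127 g

ammonium chloride 53.648 mL; calcium chloride 8.059 mL; nickel chloride hexahydrate 26.380 mg; casamino acids 26.781 mL; biotin 2.030 mg; glycerol 104.926 mL; HEPES 3.127 g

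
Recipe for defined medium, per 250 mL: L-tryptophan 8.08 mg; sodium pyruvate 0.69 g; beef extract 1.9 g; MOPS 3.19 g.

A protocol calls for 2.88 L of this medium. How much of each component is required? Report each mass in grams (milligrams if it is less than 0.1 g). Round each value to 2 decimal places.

Ratio of target to recipe volume: 2880 / 250 = 11.52.
L-tryptophan: 8.08 mg × (2880 mL / 250 mL) = 93.08 mg
sodium pyruvate: 0.69 g × (2880 mL / 250 mL) = 7.95 g
beef extract: 1.9 g × (2880 mL / 250 mL) = 21.89 g
MOPS: 3.19 g × (2880 mL / 250 mL) = 36.75 g

L-tryptophan 93.08 mg; sodium pyruvate 7.95 g; beef extract 21.89 g; MOPS 36.75 g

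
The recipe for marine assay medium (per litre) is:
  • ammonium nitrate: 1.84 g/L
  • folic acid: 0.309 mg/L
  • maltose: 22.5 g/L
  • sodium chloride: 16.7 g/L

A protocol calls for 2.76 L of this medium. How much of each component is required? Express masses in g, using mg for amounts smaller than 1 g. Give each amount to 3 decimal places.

ammonium nitrate 5.078 g; folic acid 0.853 mg; maltose 62.100 g; sodium chloride 46.092 g

Scale factor relative to 1 L: 2.76.
ammonium nitrate: 1.84 g/L × 2.76 L = 5.078 g
folic acid: 0.309 mg/L × 2.76 L = 0.853 mg
maltose: 22.5 g/L × 2.76 L = 62.100 g
sodium chloride: 16.7 g/L × 2.76 L = 46.092 g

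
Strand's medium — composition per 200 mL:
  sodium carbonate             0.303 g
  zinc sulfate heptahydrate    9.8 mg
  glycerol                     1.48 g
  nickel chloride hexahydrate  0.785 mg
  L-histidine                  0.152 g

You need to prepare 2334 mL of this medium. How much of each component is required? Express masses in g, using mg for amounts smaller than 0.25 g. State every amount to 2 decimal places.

Ratio of target to recipe volume: 2334 / 200 = 11.67.
sodium carbonate: 0.303 g × (2334 mL / 200 mL) = 3.54 g
zinc sulfate heptahydrate: 9.8 mg × (2334 mL / 200 mL) = 114.37 mg
glycerol: 1.48 g × (2334 mL / 200 mL) = 17.27 g
nickel chloride hexahydrate: 0.785 mg × (2334 mL / 200 mL) = 9.16 mg
L-histidine: 0.152 g × (2334 mL / 200 mL) = 1.77 g

sodium carbonate 3.54 g; zinc sulfate heptahydrate 114.37 mg; glycerol 17.27 g; nickel chloride hexahydrate 9.16 mg; L-histidine 1.77 g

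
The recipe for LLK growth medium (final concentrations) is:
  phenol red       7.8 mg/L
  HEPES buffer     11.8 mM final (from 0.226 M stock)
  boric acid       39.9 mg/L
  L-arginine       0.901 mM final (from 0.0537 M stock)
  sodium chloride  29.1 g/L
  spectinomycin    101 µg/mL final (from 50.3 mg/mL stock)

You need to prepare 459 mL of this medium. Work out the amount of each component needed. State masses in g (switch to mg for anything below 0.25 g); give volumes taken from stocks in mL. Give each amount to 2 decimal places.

Working volume: 459 mL = 0.459 L.
phenol red: 7.8 mg/L × 0.459 L = 3.58 mg
HEPES buffer: C1V1 = C2V2 → 11.8 mM × 459 mL ÷ 226 mM = 23.97 mL
boric acid: 39.9 mg/L × 0.459 L = 18.31 mg
L-arginine: C1V1 = C2V2 → 0.901 mM × 459 mL ÷ 53.7 mM = 7.70 mL
sodium chloride: 29.1 g/L × 0.459 L = 13.36 g
spectinomycin: C1V1 = C2V2 → 101 µg/mL × 459 mL ÷ 50300 µg/mL = 0.92 mL

phenol red 3.58 mg; HEPES buffer 23.97 mL; boric acid 18.31 mg; L-arginine 7.70 mL; sodium chloride 13.36 g; spectinomycin 0.92 mL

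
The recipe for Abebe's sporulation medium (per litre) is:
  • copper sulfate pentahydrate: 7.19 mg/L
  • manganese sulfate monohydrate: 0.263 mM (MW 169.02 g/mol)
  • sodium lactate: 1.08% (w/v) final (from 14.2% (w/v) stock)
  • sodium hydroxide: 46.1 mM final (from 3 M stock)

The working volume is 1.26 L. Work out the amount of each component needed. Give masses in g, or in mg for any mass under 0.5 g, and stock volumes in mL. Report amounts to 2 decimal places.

copper sulfate pentahydrate 9.06 mg; manganese sulfate monohydrate 56.01 mg; sodium lactate 95.83 mL; sodium hydroxide 19.36 mL

Scale factor relative to 1 L: 1.26.
copper sulfate pentahydrate: 7.19 mg/L × 1.26 L = 9.06 mg
manganese sulfate monohydrate: 0.263 mmol/L × 169.02 mg/mmol × 1.26 L = 56.01 mg
sodium lactate: C1V1 = C2V2 → 1.08% ÷ 14.2% × 1260 mL = 95.83 mL
sodium hydroxide: C1V1 = C2V2 → 46.1 mM × 1260 mL ÷ 3000 mM = 19.36 mL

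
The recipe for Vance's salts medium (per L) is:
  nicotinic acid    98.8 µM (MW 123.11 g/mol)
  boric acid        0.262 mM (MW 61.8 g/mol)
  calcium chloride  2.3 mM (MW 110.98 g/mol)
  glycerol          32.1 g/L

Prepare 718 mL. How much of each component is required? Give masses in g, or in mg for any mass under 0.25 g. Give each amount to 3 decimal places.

Working volume: 718 mL = 0.718 L.
nicotinic acid: 98.8 µmol/L × 123.11 g/mol × 0.718 L ÷ 1000 = 8.733 mg
boric acid: 0.262 mmol/L × 61.8 mg/mmol × 0.718 L = 11.626 mg
calcium chloride: 2.3 mmol/L × 110.98 mg/mmol × 0.718 L = 183.272 mg
glycerol: 32.1 g/L × 0.718 L = 23.048 g

nicotinic acid 8.733 mg; boric acid 11.626 mg; calcium chloride 183.272 mg; glycerol 23.048 g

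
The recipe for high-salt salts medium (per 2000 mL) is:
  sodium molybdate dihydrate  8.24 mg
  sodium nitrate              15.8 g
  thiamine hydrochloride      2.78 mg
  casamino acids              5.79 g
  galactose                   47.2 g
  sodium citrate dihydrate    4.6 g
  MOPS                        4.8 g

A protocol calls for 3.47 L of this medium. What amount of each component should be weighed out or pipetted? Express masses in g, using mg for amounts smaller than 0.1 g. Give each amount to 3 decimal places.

sodium molybdate dihydrate 14.296 mg; sodium nitrate 27.413 g; thiamine hydrochloride 4.823 mg; casamino acids 10.046 g; galactose 81.892 g; sodium citrate dihydrate 7.981 g; MOPS 8.328 g

Scale factor = 3470 mL / 2000 mL = 1.735.
sodium molybdate dihydrate: 8.24 mg × (3470 mL / 2000 mL) = 14.296 mg
sodium nitrate: 15.8 g × (3470 mL / 2000 mL) = 27.413 g
thiamine hydrochloride: 2.78 mg × (3470 mL / 2000 mL) = 4.823 mg
casamino acids: 5.79 g × (3470 mL / 2000 mL) = 10.046 g
galactose: 47.2 g × (3470 mL / 2000 mL) = 81.892 g
sodium citrate dihydrate: 4.6 g × (3470 mL / 2000 mL) = 7.981 g
MOPS: 4.8 g × (3470 mL / 2000 mL) = 8.328 g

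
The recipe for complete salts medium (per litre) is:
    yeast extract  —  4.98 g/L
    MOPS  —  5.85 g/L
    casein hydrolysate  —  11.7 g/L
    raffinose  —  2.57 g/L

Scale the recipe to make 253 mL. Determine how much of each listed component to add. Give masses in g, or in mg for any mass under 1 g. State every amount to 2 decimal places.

Working volume: 253 mL = 0.253 L.
yeast extract: 4.98 g/L × 0.253 L = 1.26 g
MOPS: 5.85 g/L × 0.253 L = 1.48 g
casein hydrolysate: 11.7 g/L × 0.253 L = 2.96 g
raffinose: 2.57 g/L × 0.253 L = 0.65021 g = 650.21 mg

yeast extract 1.26 g; MOPS 1.48 g; casein hydrolysate 2.96 g; raffinose 650.21 mg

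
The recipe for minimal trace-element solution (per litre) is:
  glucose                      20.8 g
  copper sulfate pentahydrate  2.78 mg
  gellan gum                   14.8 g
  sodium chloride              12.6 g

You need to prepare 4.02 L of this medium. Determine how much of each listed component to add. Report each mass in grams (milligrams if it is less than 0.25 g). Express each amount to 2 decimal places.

Scale factor = 4020 mL / 1000 mL = 4.02.
glucose: 20.8 g × (4020 mL / 1000 mL) = 83.62 g
copper sulfate pentahydrate: 2.78 mg × (4020 mL / 1000 mL) = 11.18 mg
gellan gum: 14.8 g × (4020 mL / 1000 mL) = 59.50 g
sodium chloride: 12.6 g × (4020 mL / 1000 mL) = 50.65 g

glucose 83.62 g; copper sulfate pentahydrate 11.18 mg; gellan gum 59.50 g; sodium chloride 50.65 g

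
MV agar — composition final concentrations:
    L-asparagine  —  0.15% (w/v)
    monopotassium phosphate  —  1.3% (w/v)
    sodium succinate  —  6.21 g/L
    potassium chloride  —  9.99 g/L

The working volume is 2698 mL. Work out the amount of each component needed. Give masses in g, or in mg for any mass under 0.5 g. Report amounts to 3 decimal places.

L-asparagine 4.047 g; monopotassium phosphate 35.074 g; sodium succinate 16.755 g; potassium chloride 26.953 g

Target volume = 2698 mL = 2.698 L.
L-asparagine: 0.15% w/v = 1.5 g/L → 1.5 × 2.698 L = 4.047 g
monopotassium phosphate: 1.3% w/v = 13 g/L → 13 × 2.698 L = 35.074 g
sodium succinate: 6.21 g/L × 2.698 L = 16.755 g
potassium chloride: 9.99 g/L × 2.698 L = 26.953 g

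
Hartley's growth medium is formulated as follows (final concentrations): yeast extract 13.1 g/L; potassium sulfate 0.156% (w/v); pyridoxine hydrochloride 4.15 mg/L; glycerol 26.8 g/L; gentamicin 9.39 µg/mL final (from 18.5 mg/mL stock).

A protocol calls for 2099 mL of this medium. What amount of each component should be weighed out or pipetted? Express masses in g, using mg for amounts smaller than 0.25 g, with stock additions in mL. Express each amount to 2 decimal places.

yeast extract 27.50 g; potassium sulfate 3.27 g; pyridoxine hydrochloride 8.71 mg; glycerol 56.25 g; gentamicin 1.07 mL

Target volume = 2099 mL = 2.099 L.
yeast extract: 13.1 g/L × 2.099 L = 27.50 g
potassium sulfate: 0.156% w/v = 1.56 g/L → 1.56 × 2.099 L = 3.27 g
pyridoxine hydrochloride: 4.15 mg/L × 2.099 L = 8.71 mg
glycerol: 26.8 g/L × 2.099 L = 56.25 g
gentamicin: V = C2·V2/C1 = 9.39 µg/mL × 2099 mL ÷ 18500 µg/mL = 1.07 mL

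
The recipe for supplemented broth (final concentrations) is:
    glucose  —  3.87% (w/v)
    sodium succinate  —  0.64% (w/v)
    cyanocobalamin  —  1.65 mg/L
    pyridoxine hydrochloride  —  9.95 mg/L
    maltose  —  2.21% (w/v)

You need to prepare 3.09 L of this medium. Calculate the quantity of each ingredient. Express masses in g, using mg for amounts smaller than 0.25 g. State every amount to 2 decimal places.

glucose 119.58 g; sodium succinate 19.78 g; cyanocobalamin 5.10 mg; pyridoxine hydrochloride 30.75 mg; maltose 68.29 g

Working volume: 3.09 L.
glucose: 3.87% w/v = 38.7 g/L → 38.7 × 3.09 L = 119.58 g
sodium succinate: 0.64% w/v = 6.4 g/L → 6.4 × 3.09 L = 19.78 g
cyanocobalamin: 1.65 mg/L × 3.09 L = 5.10 mg
pyridoxine hydrochloride: 9.95 mg/L × 3.09 L = 30.75 mg
maltose: 2.21% w/v = 22.1 g/L → 22.1 × 3.09 L = 68.29 g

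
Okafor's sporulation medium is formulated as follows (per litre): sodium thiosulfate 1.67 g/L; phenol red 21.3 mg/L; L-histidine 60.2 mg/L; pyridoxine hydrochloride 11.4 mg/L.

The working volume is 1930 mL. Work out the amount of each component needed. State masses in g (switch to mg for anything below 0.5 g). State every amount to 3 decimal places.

Working volume: 1930 mL = 1.93 L.
sodium thiosulfate: 1.67 g/L × 1.93 L = 3.223 g
phenol red: 21.3 mg/L × 1.93 L = 41.109 mg
L-histidine: 60.2 mg/L × 1.93 L = 116.186 mg
pyridoxine hydrochloride: 11.4 mg/L × 1.93 L = 22.002 mg

sodium thiosulfate 3.223 g; phenol red 41.109 mg; L-histidine 116.186 mg; pyridoxine hydrochloride 22.002 mg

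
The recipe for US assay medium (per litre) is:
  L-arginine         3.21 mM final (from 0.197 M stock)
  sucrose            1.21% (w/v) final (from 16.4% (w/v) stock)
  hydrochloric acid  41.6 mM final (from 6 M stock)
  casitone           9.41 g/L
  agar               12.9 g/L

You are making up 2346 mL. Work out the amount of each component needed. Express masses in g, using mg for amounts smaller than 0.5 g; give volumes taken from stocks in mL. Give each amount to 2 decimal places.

Target volume = 2346 mL = 2.346 L.
L-arginine: C1V1 = C2V2 → 3.21 mM × 2346 mL ÷ 197 mM = 38.23 mL
sucrose: C1V1 = C2V2 → 1.21% ÷ 16.4% × 2346 mL = 173.09 mL
hydrochloric acid: V = C2·V2/C1 = 41.6 mM × 2346 mL ÷ 6000 mM = 16.27 mL
casitone: 9.41 g/L × 2.346 L = 22.08 g
agar: 12.9 g/L × 2.346 L = 30.26 g

L-arginine 38.23 mL; sucrose 173.09 mL; hydrochloric acid 16.27 mL; casitone 22.08 g; agar 30.26 g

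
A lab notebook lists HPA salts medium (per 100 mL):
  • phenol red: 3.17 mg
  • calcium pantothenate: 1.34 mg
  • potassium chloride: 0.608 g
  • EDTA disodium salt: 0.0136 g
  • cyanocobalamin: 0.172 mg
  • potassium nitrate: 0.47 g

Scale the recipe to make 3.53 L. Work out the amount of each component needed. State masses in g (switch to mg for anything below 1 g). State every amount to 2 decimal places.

phenol red 111.90 mg; calcium pantothenate 47.30 mg; potassium chloride 21.46 g; EDTA disodium salt 480.08 mg; cyanocobalamin 6.07 mg; potassium nitrate 16.59 g

Scale factor = 3530 mL / 100 mL = 35.3.
phenol red: 3.17 mg × (3530 mL / 100 mL) = 111.90 mg
calcium pantothenate: 1.34 mg × (3530 mL / 100 mL) = 47.30 mg
potassium chloride: 0.608 g × (3530 mL / 100 mL) = 21.46 g
EDTA disodium salt: 0.0136 g × (3530 mL / 100 mL) = 0.48008 g = 480.08 mg
cyanocobalamin: 0.172 mg × (3530 mL / 100 mL) = 6.07 mg
potassium nitrate: 0.47 g × (3530 mL / 100 mL) = 16.59 g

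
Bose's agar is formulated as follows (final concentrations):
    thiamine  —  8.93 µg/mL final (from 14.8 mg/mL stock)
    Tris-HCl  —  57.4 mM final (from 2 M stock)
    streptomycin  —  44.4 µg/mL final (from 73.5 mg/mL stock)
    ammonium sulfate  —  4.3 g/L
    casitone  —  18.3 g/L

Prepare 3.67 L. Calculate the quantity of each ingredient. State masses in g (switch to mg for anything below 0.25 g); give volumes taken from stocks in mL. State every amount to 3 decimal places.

Working volume: 3.67 L.
thiamine: dilute stock: 8.93 µg/mL × 3670 mL ÷ 14800 µg/mL = 2.214 mL
Tris-HCl: C1V1 = C2V2 → 57.4 mM × 3670 mL ÷ 2000 mM = 105.329 mL
streptomycin: C1V1 = C2V2 → 44.4 µg/mL × 3670 mL ÷ 73500 µg/mL = 2.217 mL
ammonium sulfate: 4.3 g/L × 3.67 L = 15.781 g
casitone: 18.3 g/L × 3.67 L = 67.161 g

thiamine 2.214 mL; Tris-HCl 105.329 mL; streptomycin 2.217 mL; ammonium sulfate 15.781 g; casitone 67.161 g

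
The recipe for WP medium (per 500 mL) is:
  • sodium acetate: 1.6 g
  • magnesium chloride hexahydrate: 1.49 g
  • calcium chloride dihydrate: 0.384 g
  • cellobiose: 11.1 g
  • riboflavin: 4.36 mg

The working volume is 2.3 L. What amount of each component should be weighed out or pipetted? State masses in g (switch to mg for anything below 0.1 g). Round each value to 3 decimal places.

Scale factor = 2300 mL / 500 mL = 4.6.
sodium acetate: 1.6 g × (2300 mL / 500 mL) = 7.360 g
magnesium chloride hexahydrate: 1.49 g × (2300 mL / 500 mL) = 6.854 g
calcium chloride dihydrate: 0.384 g × (2300 mL / 500 mL) = 1.766 g
cellobiose: 11.1 g × (2300 mL / 500 mL) = 51.060 g
riboflavin: 4.36 mg × (2300 mL / 500 mL) = 20.056 mg

sodium acetate 7.360 g; magnesium chloride hexahydrate 6.854 g; calcium chloride dihydrate 1.766 g; cellobiose 51.060 g; riboflavin 20.056 mg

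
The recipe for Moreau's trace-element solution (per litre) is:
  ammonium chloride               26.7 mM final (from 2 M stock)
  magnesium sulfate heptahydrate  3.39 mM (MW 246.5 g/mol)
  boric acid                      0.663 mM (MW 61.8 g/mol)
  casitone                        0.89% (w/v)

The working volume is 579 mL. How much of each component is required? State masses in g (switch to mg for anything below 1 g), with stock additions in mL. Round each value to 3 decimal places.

Working volume: 579 mL = 0.579 L.
ammonium chloride: V = C2·V2/C1 = 26.7 mM × 579 mL ÷ 2000 mM = 7.730 mL
magnesium sulfate heptahydrate: 3.39 mmol/L × 246.5 mg/mmol × 0.579 L = 483.833 mg
boric acid: 0.663 mmol/L × 61.8 mg/mmol × 0.579 L = 23.724 mg
casitone: 0.89% w/v = 8.9 g/L → 8.9 × 0.579 L = 5.153 g

ammonium chloride 7.730 mL; magnesium sulfate heptahydrate 483.833 mg; boric acid 23.724 mg; casitone 5.153 g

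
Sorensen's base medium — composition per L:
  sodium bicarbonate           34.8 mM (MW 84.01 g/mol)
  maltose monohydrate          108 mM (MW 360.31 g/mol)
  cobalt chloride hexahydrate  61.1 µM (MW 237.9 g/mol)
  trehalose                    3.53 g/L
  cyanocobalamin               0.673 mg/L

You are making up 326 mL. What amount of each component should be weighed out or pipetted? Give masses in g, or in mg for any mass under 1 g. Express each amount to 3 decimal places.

sodium bicarbonate 953.077 mg; maltose monohydrate 12.686 g; cobalt chloride hexahydrate 4.739 mg; trehalose 1.151 g; cyanocobalamin 0.219 mg

Working volume: 326 mL = 0.326 L.
sodium bicarbonate: 34.8 mmol/L × 84.01 mg/mmol × 0.326 L = 953.077 mg
maltose monohydrate: 108 mmol/L × 360.31 g/mol × 0.326 L ÷ 1000 = 12.686 g
cobalt chloride hexahydrate: 61.1 µmol/L × 237.9 g/mol × 0.326 L ÷ 1000 = 4.739 mg
trehalose: 3.53 g/L × 0.326 L = 1.151 g
cyanocobalamin: 0.673 mg/L × 0.326 L = 0.219 mg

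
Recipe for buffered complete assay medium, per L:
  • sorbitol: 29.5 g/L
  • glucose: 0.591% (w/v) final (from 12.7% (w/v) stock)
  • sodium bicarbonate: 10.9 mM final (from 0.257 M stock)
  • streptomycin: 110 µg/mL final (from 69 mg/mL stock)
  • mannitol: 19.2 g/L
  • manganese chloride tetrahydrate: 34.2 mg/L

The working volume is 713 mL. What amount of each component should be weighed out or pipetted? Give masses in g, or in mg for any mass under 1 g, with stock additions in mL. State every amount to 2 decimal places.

sorbitol 21.03 g; glucose 33.18 mL; sodium bicarbonate 30.24 mL; streptomycin 1.14 mL; mannitol 13.69 g; manganese chloride tetrahydrate 24.38 mg

Target volume = 713 mL = 0.713 L.
sorbitol: 29.5 g/L × 0.713 L = 21.03 g
glucose: C1V1 = C2V2 → 0.591% ÷ 12.7% × 713 mL = 33.18 mL
sodium bicarbonate: C1V1 = C2V2 → 10.9 mM × 713 mL ÷ 257 mM = 30.24 mL
streptomycin: C1V1 = C2V2 → 110 µg/mL × 713 mL ÷ 69000 µg/mL = 1.14 mL
mannitol: 19.2 g/L × 0.713 L = 13.69 g
manganese chloride tetrahydrate: 34.2 mg/L × 0.713 L = 24.38 mg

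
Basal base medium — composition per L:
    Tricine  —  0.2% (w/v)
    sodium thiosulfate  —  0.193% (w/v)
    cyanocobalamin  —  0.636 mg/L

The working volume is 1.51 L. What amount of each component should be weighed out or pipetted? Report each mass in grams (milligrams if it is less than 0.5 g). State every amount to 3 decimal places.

Tricine 3.020 g; sodium thiosulfate 2.914 g; cyanocobalamin 0.960 mg

Scale factor relative to 1 L: 1.51.
Tricine: 0.2 g per 100 mL × 1510 mL ÷ 100 = 3.020 g
sodium thiosulfate: 0.193% w/v = 1.93 g/L → 1.93 × 1.51 L = 2.914 g
cyanocobalamin: 0.636 mg/L × 1.51 L = 0.960 mg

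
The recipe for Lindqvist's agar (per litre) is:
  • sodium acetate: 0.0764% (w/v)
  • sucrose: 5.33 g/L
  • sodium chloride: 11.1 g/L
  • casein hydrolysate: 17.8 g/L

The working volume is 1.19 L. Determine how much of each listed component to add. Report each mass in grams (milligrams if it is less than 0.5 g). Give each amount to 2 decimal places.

Working volume: 1.19 L.
sodium acetate: 0.0764 g per 100 mL × 1190 mL ÷ 100 = 0.91 g
sucrose: 5.33 g/L × 1.19 L = 6.34 g
sodium chloride: 11.1 g/L × 1.19 L = 13.21 g
casein hydrolysate: 17.8 g/L × 1.19 L = 21.18 g

sodium acetate 0.91 g; sucrose 6.34 g; sodium chloride 13.21 g; casein hydrolysate 21.18 g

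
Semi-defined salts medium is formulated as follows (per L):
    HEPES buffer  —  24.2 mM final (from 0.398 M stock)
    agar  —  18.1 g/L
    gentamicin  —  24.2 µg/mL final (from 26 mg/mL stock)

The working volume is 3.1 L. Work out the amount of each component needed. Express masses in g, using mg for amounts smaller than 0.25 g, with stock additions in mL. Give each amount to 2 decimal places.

Working volume: 3.1 L.
HEPES buffer: C1V1 = C2V2 → 24.2 mM × 3100 mL ÷ 398 mM = 188.49 mL
agar: 18.1 g/L × 3.1 L = 56.11 g
gentamicin: dilute stock: 24.2 µg/mL × 3100 mL ÷ 26000 µg/mL = 2.89 mL

HEPES buffer 188.49 mL; agar 56.11 g; gentamicin 2.89 mL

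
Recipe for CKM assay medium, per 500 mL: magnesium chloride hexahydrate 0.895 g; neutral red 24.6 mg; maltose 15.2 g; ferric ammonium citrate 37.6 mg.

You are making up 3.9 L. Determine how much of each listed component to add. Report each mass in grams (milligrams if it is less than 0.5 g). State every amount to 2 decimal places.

Ratio of target to recipe volume: 3900 / 500 = 7.8.
magnesium chloride hexahydrate: 0.895 g × (3900 mL / 500 mL) = 6.98 g
neutral red: 24.6 mg × (3900 mL / 500 mL) = 191.88 mg
maltose: 15.2 g × (3900 mL / 500 mL) = 118.56 g
ferric ammonium citrate: 37.6 mg × (3900 mL / 500 mL) = 293.28 mg

magnesium chloride hexahydrate 6.98 g; neutral red 191.88 mg; maltose 118.56 g; ferric ammonium citrate 293.28 mg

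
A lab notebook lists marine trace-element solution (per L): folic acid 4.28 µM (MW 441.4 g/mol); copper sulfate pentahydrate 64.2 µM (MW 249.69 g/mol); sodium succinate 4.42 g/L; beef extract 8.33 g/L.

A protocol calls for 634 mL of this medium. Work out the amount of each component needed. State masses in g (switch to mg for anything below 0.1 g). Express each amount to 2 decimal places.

folic acid 1.20 mg; copper sulfate pentahydrate 10.16 mg; sodium succinate 2.80 g; beef extract 5.28 g

Target volume = 634 mL = 0.634 L.
folic acid: 4.28 µmol/L × 441.4 g/mol × 0.634 L ÷ 1000 = 1.20 mg
copper sulfate pentahydrate: 64.2 µmol/L × 249.69 g/mol × 0.634 L ÷ 1000 = 10.16 mg
sodium succinate: 4.42 g/L × 0.634 L = 2.80 g
beef extract: 8.33 g/L × 0.634 L = 5.28 g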